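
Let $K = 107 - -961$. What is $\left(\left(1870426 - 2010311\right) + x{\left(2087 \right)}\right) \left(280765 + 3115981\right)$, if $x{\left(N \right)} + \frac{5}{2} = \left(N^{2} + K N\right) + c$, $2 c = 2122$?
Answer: $21894264727241$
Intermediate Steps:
$c = 1061$ ($c = \frac{1}{2} \cdot 2122 = 1061$)
$K = 1068$ ($K = 107 + 961 = 1068$)
$x{\left(N \right)} = \frac{2117}{2} + N^{2} + 1068 N$ ($x{\left(N \right)} = - \frac{5}{2} + \left(\left(N^{2} + 1068 N\right) + 1061\right) = - \frac{5}{2} + \left(1061 + N^{2} + 1068 N\right) = \frac{2117}{2} + N^{2} + 1068 N$)
$\left(\left(1870426 - 2010311\right) + x{\left(2087 \right)}\right) \left(280765 + 3115981\right) = \left(\left(1870426 - 2010311\right) + \left(\frac{2117}{2} + 2087^{2} + 1068 \cdot 2087\right)\right) \left(280765 + 3115981\right) = \left(\left(1870426 - 2010311\right) + \left(\frac{2117}{2} + 4355569 + 2228916\right)\right) 3396746 = \left(-139885 + \frac{13171087}{2}\right) 3396746 = \frac{12891317}{2} \cdot 3396746 = 21894264727241$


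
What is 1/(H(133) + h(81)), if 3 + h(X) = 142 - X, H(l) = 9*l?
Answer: 1/1255 ≈ 0.00079681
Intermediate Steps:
h(X) = 139 - X (h(X) = -3 + (142 - X) = 139 - X)
1/(H(133) + h(81)) = 1/(9*133 + (139 - 1*81)) = 1/(1197 + (139 - 81)) = 1/(1197 + 58) = 1/1255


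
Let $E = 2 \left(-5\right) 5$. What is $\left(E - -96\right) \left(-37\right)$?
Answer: $-1702$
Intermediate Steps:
$E = -50$ ($E = \left(-10\right) 5 = -50$)
$\left(E - -96\right) \left(-37\right) = \left(-50 - -96\right) \left(-37\right) = \left(-50 + 96\right) \left(-37\right) = 46 \left(-37\right) = -1702$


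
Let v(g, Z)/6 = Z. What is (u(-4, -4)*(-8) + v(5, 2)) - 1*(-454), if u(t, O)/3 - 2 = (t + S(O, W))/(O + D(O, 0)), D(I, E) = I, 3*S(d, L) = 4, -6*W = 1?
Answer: 410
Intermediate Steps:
W = -1/6 (W = -1/6*1 = -1/6 ≈ -0.16667)
v(g, Z) = 6*Z
S(d, L) = 4/3 (S(d, L) = (1/3)*4 = 4/3)
u(t, O) = 6 + 3*(4/3 + t)/(2*O) (u(t, O) = 6 + 3*((t + 4/3)/(O + O)) = 6 + 3*((4/3 + t)/((2*O))) = 6 + 3*((4/3 + t)*(1/(2*O))) = 6 + 3*((4/3 + t)/(2*O)) = 6 + 3*(4/3 + t)/(2*O))
(u(-4, -4)*(-8) + v(5, 2)) - 1*(-454) = (((1/2)*(4 + 3*(-4) + 12*(-4))/(-4))*(-8) + 6*2) - 1*(-454) = (((1/2)*(-1/4)*(4 - 12 - 48))*(-8) + 12) + 454 = (((1/2)*(-1/4)*(-56))*(-8) + 12) + 454 = (7*(-8) + 12) + 454 = (-56 + 12) + 454 = -44 + 454 = 410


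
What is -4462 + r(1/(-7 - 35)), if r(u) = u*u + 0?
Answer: -7870967/1764 ≈ -4462.0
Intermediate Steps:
r(u) = u² (r(u) = u² + 0 = u²)
-4462 + r(1/(-7 - 35)) = -4462 + (1/(-7 - 35))² = -4462 + (1/(-42))² = -4462 + (-1/42)² = -4462 + 1/1764 = -7870967/1764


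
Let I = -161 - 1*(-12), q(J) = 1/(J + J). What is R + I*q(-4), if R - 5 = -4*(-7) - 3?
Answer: 389/8 ≈ 48.625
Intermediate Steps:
R = 30 (R = 5 + (-4*(-7) - 3) = 5 + (28 - 3) = 5 + 25 = 30)
q(J) = 1/(2*J)
I = -149 (I = -161 + 12 = -149)
R + I*q(-4) = 30 - 149/(2*(-4)) = 30 - 149*(-1)/(2*4) = 30 - 149*(-1/8) = 30 + 149/8 = 389/8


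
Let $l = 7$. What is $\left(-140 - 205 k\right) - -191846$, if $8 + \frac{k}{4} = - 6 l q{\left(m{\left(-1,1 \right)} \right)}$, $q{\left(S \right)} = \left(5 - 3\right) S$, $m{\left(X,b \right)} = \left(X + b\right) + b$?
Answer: $267146$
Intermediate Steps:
$m{\left(X,b \right)} = X + 2 b$
$q{\left(S \right)} = 2 S$
$k = -368$ ($k = -32 + 4 \left(-6\right) 7 \cdot 2 \left(-1 + 2 \cdot 1\right) = -32 + 4 \left(- 42 \cdot 2 \left(-1 + 2\right)\right) = -32 + 4 \left(- 42 \cdot 2 \cdot 1\right) = -32 + 4 \left(\left(-42\right) 2\right) = -32 + 4 \left(-84\right) = -32 - 336 = -368$)
$\left(-140 - 205 k\right) - -191846 = \left(-140 - -75440\right) - -191846 = \left(-140 + 75440\right) + 191846 = 75300 + 191846 = 267146$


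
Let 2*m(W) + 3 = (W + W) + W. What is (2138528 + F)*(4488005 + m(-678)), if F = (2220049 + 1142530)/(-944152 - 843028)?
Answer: 34297906575189085553/3574360 ≈ 9.5955e+12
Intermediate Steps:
m(W) = -3/2 + 3*W/2 (m(W) = -3/2 + ((W + W) + W)/2 = -3/2 + (2*W + W)/2 = -3/2 + (3*W)/2 = -3/2 + 3*W/2)
F = -3362579/1787180 (F = 3362579/(-1787180) = 3362579*(-1/1787180) = -3362579/1787180 ≈ -1.8815)
(2138528 + F)*(4488005 + m(-678)) = (2138528 - 3362579/1787180)*(4488005 + (-3/2 + (3/2)*(-678))) = 3821931108461*(4488005 + (-3/2 - 1017))/1787180 = 3821931108461*(4488005 - 2037/2)/1787180 = (3821931108461/1787180)*(8973973/2) = 34297906575189085553/3574360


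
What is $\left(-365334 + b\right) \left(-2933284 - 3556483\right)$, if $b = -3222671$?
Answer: $23285316444835$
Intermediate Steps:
$\left(-365334 + b\right) \left(-2933284 - 3556483\right) = \left(-365334 - 3222671\right) \left(-2933284 - 3556483\right) = \left(-3588005\right) \left(-6489767\right) = 23285316444835$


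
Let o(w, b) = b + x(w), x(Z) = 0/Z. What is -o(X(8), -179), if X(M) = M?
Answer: 179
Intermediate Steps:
x(Z) = 0
o(w, b) = b (o(w, b) = b + 0 = b)
-o(X(8), -179) = -1*(-179) = 179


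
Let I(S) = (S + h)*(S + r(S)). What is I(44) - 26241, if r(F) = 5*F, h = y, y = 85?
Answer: 7815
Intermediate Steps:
h = 85
I(S) = 6*S*(85 + S) (I(S) = (S + 85)*(S + 5*S) = (85 + S)*(6*S) = 6*S*(85 + S))
I(44) - 26241 = 6*44*(85 + 44) - 26241 = 6*44*129 - 26241 = 34056 - 26241 = 7815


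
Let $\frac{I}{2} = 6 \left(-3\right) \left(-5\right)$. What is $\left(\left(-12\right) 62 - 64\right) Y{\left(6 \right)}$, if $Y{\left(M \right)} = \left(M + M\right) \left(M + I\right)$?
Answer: $-1803456$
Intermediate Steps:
$I = 180$ ($I = 2 \cdot 6 \left(-3\right) \left(-5\right) = 2 \left(\left(-18\right) \left(-5\right)\right) = 2 \cdot 90 = 180$)
$Y{\left(M \right)} = 2 M \left(180 + M\right)$ ($Y{\left(M \right)} = \left(M + M\right) \left(M + 180\right) = 2 M \left(180 + M\right)$)
$\left(\left(-12\right) 62 - 64\right) Y{\left(6 \right)} = \left(\left(-12\right) 62 - 64\right) 2 \cdot 6 \left(180 + 6\right) = \left(-744 - 64\right) 2 \cdot 6 \cdot 186 = \left(-808\right) 2232 = -1803456$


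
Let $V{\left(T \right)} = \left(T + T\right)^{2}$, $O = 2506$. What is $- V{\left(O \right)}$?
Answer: $-25120144$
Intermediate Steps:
$V{\left(T \right)} = 4 T^{2}$ ($V{\left(T \right)} = \left(2 T\right)^{2} = 4 T^{2}$)
$- V{\left(O \right)} = - 4 \cdot 2506^{2} = - 4 \cdot 6280036 = \left(-1\right) 25120144 = -25120144$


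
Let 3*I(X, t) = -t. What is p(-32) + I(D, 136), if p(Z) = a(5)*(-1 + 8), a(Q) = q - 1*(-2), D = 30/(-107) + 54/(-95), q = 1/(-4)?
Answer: -397/12 ≈ -33.083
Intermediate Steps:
q = -¼ (q = 1*(-¼) = -¼ ≈ -0.25000)
D = -8628/10165 (D = 30*(-1/107) + 54*(-1/95) = -30/107 - 54/95 = -8628/10165 ≈ -0.84879)
a(Q) = 7/4 (a(Q) = -¼ - 1*(-2) = -¼ + 2 = 7/4)
I(X, t) = -t/3 (I(X, t) = (-t)/3 = -t/3)
p(Z) = 49/4 (p(Z) = 7*(-1 + 8)/4 = (7/4)*7 = 49/4)
p(-32) + I(D, 136) = 49/4 - ⅓*136 = 49/4 - 136/3 = -397/12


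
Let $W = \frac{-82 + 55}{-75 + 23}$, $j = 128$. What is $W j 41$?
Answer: $\frac{35424}{13} \approx 2724.9$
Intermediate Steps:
$W = \frac{27}{52}$ ($W = - \frac{27}{-52} = \left(-27\right) \left(- \frac{1}{52}\right) = \frac{27}{52} \approx 0.51923$)
$W j 41 = \frac{27}{52} \cdot 128 \cdot 41 = \frac{864}{13} \cdot 41 = \frac{35424}{13}$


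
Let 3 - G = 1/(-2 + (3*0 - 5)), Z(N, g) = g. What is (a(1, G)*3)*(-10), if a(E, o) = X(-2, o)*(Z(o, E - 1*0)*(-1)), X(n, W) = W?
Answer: 660/7 ≈ 94.286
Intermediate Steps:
G = 22/7 (G = 3 - 1/(-2 + (3*0 - 5)) = 3 - 1/(-2 + (0 - 5)) = 3 - 1/(-2 - 5) = 3 - 1/(-7) = 3 - 1*(-⅐) = 3 + ⅐ = 22/7 ≈ 3.1429)
a(E, o) = -E*o (a(E, o) = o*((E - 1*0)*(-1)) = o*((E + 0)*(-1)) = o*(E*(-1)) = o*(-E) = -E*o)
(a(1, G)*3)*(-10) = (-1*1*22/7*3)*(-10) = -22/7*3*(-10) = -66/7*(-10) = 660/7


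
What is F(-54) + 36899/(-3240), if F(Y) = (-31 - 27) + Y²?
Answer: 9223021/3240 ≈ 2846.6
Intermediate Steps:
F(Y) = -58 + Y²
F(-54) + 36899/(-3240) = (-58 + (-54)²) + 36899/(-3240) = (-58 + 2916) + 36899*(-1/3240) = 2858 - 36899/3240 = 9223021/3240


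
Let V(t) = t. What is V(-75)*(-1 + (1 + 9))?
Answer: -675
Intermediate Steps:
V(-75)*(-1 + (1 + 9)) = -75*(-1 + (1 + 9)) = -75*(-1 + 10) = -75*9 = -675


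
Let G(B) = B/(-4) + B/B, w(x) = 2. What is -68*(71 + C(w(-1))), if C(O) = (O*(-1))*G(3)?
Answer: -4794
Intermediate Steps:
G(B) = 1 - B/4 (G(B) = B*(-1/4) + 1 = -B/4 + 1 = 1 - B/4)
C(O) = -O/4 (C(O) = (O*(-1))*(1 - 1/4*3) = (-O)*(1 - 3/4) = -O*(1/4) = -O/4)
-68*(71 + C(w(-1))) = -68*(71 - 1/4*2) = -68*(71 - 1/2) = -68*141/2 = -4794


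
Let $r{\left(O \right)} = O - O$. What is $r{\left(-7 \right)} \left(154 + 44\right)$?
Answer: $0$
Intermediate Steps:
$r{\left(O \right)} = 0$
$r{\left(-7 \right)} \left(154 + 44\right) = 0 \left(154 + 44\right) = 0 \cdot 198 = 0$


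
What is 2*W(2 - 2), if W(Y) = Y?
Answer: 0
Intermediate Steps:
2*W(2 - 2) = 2*(2 - 2) = 2*0 = 0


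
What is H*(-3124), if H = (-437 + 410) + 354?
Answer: -1021548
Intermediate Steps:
H = 327 (H = -27 + 354 = 327)
H*(-3124) = 327*(-3124) = -1021548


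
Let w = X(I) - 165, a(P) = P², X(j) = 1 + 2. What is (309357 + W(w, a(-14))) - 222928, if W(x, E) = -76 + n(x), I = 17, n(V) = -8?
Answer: 86345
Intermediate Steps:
X(j) = 3
w = -162 (w = 3 - 165 = -162)
W(x, E) = -84 (W(x, E) = -76 - 8 = -84)
(309357 + W(w, a(-14))) - 222928 = (309357 - 84) - 222928 = 309273 - 222928 = 86345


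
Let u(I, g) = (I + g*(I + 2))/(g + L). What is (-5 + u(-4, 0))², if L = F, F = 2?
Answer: 49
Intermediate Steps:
L = 2
u(I, g) = (I + g*(2 + I))/(2 + g) (u(I, g) = (I + g*(I + 2))/(g + 2) = (I + g*(2 + I))/(2 + g))
(-5 + u(-4, 0))² = (-5 + (-4 + 2*0 - 4*0)/(2 + 0))² = (-5 + (-4 + 0 + 0)/2)² = (-5 + (½)*(-4))² = (-5 - 2)² = (-7)² = 49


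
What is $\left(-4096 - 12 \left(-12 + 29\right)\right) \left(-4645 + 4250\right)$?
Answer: $1698500$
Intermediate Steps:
$\left(-4096 - 12 \left(-12 + 29\right)\right) \left(-4645 + 4250\right) = \left(-4096 - 204\right) \left(-395\right) = \left(-4300\right) \left(-395\right) = 1698500$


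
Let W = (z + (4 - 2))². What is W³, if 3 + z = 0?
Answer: 1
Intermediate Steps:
z = -3 (z = -3 + 0 = -3)
W = 1 (W = (-3 + (4 - 2))² = (-3 + 2)² = (-1)² = 1)
W³ = 1³ = 1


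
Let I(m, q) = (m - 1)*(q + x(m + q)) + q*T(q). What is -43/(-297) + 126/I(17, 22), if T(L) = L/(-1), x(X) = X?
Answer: 9763/24354 ≈ 0.40088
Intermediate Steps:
T(L) = -L (T(L) = L*(-1) = -L)
I(m, q) = -q**2 + (-1 + m)*(m + 2*q) (I(m, q) = (m - 1)*(q + (m + q)) + q*(-q) = (-1 + m)*(m + 2*q) - q**2 = -q**2 + (-1 + m)*(m + 2*q))
-43/(-297) + 126/I(17, 22) = -43/(-297) + 126/(-1*17 - 1*22**2 - 2*22 + 17*22 + 17*(17 + 22)) = -43*(-1/297) + 126/(-17 - 1*484 - 44 + 374 + 17*39) = 43/297 + 126/(-17 - 484 - 44 + 374 + 663) = 43/297 + 126/492 = 43/297 + 126*(1/492) = 43/297 + 21/82 = 9763/24354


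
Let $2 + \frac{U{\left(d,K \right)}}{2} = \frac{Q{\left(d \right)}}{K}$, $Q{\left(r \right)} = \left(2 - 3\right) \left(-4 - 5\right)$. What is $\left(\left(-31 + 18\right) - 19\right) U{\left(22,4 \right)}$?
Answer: $-16$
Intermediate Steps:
$Q{\left(r \right)} = 9$ ($Q{\left(r \right)} = \left(-1\right) \left(-9\right) = 9$)
$U{\left(d,K \right)} = -4 + \frac{18}{K}$ ($U{\left(d,K \right)} = -4 + 2 \frac{9}{K} = -4 + \frac{18}{K}$)
$\left(\left(-31 + 18\right) - 19\right) U{\left(22,4 \right)} = \left(\left(-31 + 18\right) - 19\right) \left(-4 + \frac{18}{4}\right) = \left(-13 - 19\right) \left(-4 + 18 \cdot \frac{1}{4}\right) = - 32 \left(-4 + \frac{9}{2}\right) = \left(-32\right) \frac{1}{2} = -16$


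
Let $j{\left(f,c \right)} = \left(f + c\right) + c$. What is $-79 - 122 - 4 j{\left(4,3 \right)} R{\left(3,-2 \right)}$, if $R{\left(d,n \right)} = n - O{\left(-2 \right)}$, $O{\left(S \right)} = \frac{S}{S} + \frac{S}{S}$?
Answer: $-19599$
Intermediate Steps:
$O{\left(S \right)} = 2$ ($O{\left(S \right)} = 1 + 1 = 2$)
$j{\left(f,c \right)} = f + 2 c$ ($j{\left(f,c \right)} = \left(c + f\right) + c = f + 2 c$)
$R{\left(d,n \right)} = -2 + n$ ($R{\left(d,n \right)} = n - 2 = -2 + n$)
$-79 - 122 - 4 j{\left(4,3 \right)} R{\left(3,-2 \right)} = -79 - 122 - 4 \left(4 + 2 \cdot 3\right) \left(-2 - 2\right) = -79 - 122 - 4 \left(4 + 6\right) \left(-4\right) = -79 - 122 \left(-4\right) 10 \left(-4\right) = -79 - 122 \left(\left(-40\right) \left(-4\right)\right) = -79 - 19520 = -19599$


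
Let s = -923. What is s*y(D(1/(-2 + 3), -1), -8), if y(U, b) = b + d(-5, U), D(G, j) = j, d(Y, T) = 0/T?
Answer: 7384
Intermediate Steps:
d(Y, T) = 0
y(U, b) = b (y(U, b) = b + 0 = b)
s*y(D(1/(-2 + 3), -1), -8) = -923*(-8) = 7384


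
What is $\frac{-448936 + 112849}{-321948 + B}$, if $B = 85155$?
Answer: $\frac{112029}{78931} \approx 1.4193$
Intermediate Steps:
$\frac{-448936 + 112849}{-321948 + B} = \frac{-448936 + 112849}{-321948 + 85155} = - \frac{336087}{-236793} = \left(-336087\right) \left(- \frac{1}{236793}\right) = \frac{112029}{78931}$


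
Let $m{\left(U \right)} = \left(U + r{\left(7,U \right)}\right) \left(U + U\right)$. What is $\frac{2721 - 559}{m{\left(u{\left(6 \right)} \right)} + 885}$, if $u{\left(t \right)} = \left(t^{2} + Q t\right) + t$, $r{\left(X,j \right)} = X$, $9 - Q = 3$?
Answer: $\frac{94}{615} \approx 0.15285$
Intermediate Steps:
$Q = 6$ ($Q = 9 - 3 = 6$)
$u{\left(t \right)} = t^{2} + 7 t$ ($u{\left(t \right)} = \left(t^{2} + 6 t\right) + t = t^{2} + 7 t$)
$m{\left(U \right)} = 2 U \left(7 + U\right)$ ($m{\left(U \right)} = \left(U + 7\right) \left(U + U\right) = \left(7 + U\right) 2 U = 2 U \left(7 + U\right)$)
$\frac{2721 - 559}{m{\left(u{\left(6 \right)} \right)} + 885} = \frac{2721 - 559}{2 \cdot 6 \left(7 + 6\right) \left(7 + 6 \left(7 + 6\right)\right) + 885} = \frac{2162}{2 \cdot 6 \cdot 13 \left(7 + 6 \cdot 13\right) + 885} = \frac{2162}{2 \cdot 78 \left(7 + 78\right) + 885} = \frac{2162}{2 \cdot 78 \cdot 85 + 885} = \frac{2162}{13260 + 885} = \frac{2162}{14145} = 2162 \cdot \frac{1}{14145} = \frac{94}{615}$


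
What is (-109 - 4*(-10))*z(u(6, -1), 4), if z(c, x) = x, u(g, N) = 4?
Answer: -276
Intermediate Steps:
(-109 - 4*(-10))*z(u(6, -1), 4) = (-109 - 4*(-10))*4 = (-109 + 40)*4 = -69*4 = -276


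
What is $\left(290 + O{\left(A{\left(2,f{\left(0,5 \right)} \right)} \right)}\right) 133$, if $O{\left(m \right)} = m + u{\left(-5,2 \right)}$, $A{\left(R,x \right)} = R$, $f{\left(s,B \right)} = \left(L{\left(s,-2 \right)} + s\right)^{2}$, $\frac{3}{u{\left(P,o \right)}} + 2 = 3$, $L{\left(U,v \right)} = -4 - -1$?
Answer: $39235$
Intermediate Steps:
$L{\left(U,v \right)} = -3$ ($L{\left(U,v \right)} = -4 + 1 = -3$)
$u{\left(P,o \right)} = 3$ ($u{\left(P,o \right)} = \frac{3}{-2 + 3} = \frac{3}{1} = 3 \cdot 1 = 3$)
$f{\left(s,B \right)} = \left(-3 + s\right)^{2}$
$O{\left(m \right)} = 3 + m$ ($O{\left(m \right)} = m + 3 = 3 + m$)
$\left(290 + O{\left(A{\left(2,f{\left(0,5 \right)} \right)} \right)}\right) 133 = \left(290 + \left(3 + 2\right)\right) 133 = \left(290 + 5\right) 133 = 295 \cdot 133 = 39235$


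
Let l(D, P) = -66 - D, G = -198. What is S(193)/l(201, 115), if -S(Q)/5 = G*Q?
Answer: -63690/89 ≈ -715.62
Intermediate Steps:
S(Q) = 990*Q (S(Q) = -(-990)*Q = 990*Q)
S(193)/l(201, 115) = (990*193)/(-66 - 1*201) = 191070/(-66 - 201) = 191070/(-267) = 191070*(-1/267) = -63690/89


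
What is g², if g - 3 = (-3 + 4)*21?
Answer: 576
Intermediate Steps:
g = 24 (g = 3 + (-3 + 4)*21 = 3 + 1*21 = 3 + 21 = 24)
g² = 24² = 576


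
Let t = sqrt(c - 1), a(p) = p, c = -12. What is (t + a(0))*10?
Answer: 10*I*sqrt(13) ≈ 36.056*I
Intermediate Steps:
t = I*sqrt(13) (t = sqrt(-12 - 1) = sqrt(-13) = I*sqrt(13) ≈ 3.6056*I)
(t + a(0))*10 = (I*sqrt(13) + 0)*10 = (I*sqrt(13))*10 = 10*I*sqrt(13)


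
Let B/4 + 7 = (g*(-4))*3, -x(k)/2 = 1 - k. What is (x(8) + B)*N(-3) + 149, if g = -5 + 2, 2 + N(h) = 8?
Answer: 929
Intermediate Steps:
N(h) = 6 (N(h) = -2 + 8 = 6)
g = -3
x(k) = -2 + 2*k (x(k) = -2*(1 - k) = -2 + 2*k)
B = 116 (B = -28 + 4*(-3*(-4)*3) = -28 + 4*(12*3) = -28 + 4*36 = -28 + 144 = 116)
(x(8) + B)*N(-3) + 149 = ((-2 + 2*8) + 116)*6 + 149 = ((-2 + 16) + 116)*6 + 149 = (14 + 116)*6 + 149 = 130*6 + 149 = 780 + 149 = 929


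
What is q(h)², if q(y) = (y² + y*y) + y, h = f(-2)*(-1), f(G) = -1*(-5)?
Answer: 2025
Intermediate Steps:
f(G) = 5
h = -5 (h = 5*(-1) = -5)
q(y) = y + 2*y² (q(y) = (y² + y²) + y = 2*y² + y = y + 2*y²)
q(h)² = (-5*(1 + 2*(-5)))² = (-5*(1 - 10))² = (-5*(-9))² = 45² = 2025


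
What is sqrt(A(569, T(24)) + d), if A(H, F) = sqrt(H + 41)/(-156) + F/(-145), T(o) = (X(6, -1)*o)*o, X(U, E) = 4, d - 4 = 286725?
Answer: sqrt(36675222894180 - 819975*sqrt(610))/11310 ≈ 535.46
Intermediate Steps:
d = 286729 (d = 4 + 286725 = 286729)
T(o) = 4*o**2 (T(o) = (4*o)*o = 4*o**2)
A(H, F) = -F/145 - sqrt(41 + H)/156 (A(H, F) = sqrt(41 + H)*(-1/156) + F*(-1/145) = -sqrt(41 + H)/156 - F/145 = -F/145 - sqrt(41 + H)/156)
sqrt(A(569, T(24)) + d) = sqrt((-4*24**2/145 - sqrt(41 + 569)/156) + 286729) = sqrt((-4*576/145 - sqrt(610)/156) + 286729) = sqrt((-1/145*2304 - sqrt(610)/156) + 286729) = sqrt((-2304/145 - sqrt(610)/156) + 286729) = sqrt(41573401/145 - sqrt(610)/156)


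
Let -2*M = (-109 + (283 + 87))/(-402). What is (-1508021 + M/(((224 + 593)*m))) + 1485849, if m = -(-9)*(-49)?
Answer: -713639787533/32186532 ≈ -22172.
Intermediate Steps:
m = -441 (m = -9*49 = -441)
M = 87/268 (M = -(-109 + (283 + 87))/(2*(-402)) = -(-1)*(-109 + 370)/804 = -(-1)*261/804 = -½*(-87/134) = 87/268 ≈ 0.32463)
(-1508021 + M/(((224 + 593)*m))) + 1485849 = (-1508021 + 87/(268*(((224 + 593)*(-441))))) + 1485849 = (-1508021 + 87/(268*((817*(-441))))) + 1485849 = (-1508021 + (87/268)/(-360297)) + 1485849 = (-1508021 + (87/268)*(-1/360297)) + 1485849 = (-1508021 - 29/32186532) + 1485849 = -48537966173201/32186532 + 1485849 = -713639787533/32186532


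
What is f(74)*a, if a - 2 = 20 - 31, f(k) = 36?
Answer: -324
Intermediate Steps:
a = -9 (a = 2 + (20 - 31) = 2 - 11 = -9)
f(74)*a = 36*(-9) = -324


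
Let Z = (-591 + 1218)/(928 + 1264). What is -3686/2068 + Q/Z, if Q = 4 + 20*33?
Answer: 136710821/58938 ≈ 2319.6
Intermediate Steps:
Q = 664 (Q = 4 + 660 = 664)
Z = 627/2192 ≈ 0.28604
-3686/2068 + Q/Z = -3686/2068 + 664/(627/2192) = -3686*1/2068 + 664*(2192/627) = -1843/1034 + 1455488/627 = 136710821/58938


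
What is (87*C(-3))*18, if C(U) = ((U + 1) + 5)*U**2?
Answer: 42282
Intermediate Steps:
C(U) = U**2*(6 + U) (C(U) = ((1 + U) + 5)*U**2 = (6 + U)*U**2 = U**2*(6 + U))
(87*C(-3))*18 = (87*((-3)**2*(6 - 3)))*18 = (87*(9*3))*18 = (87*27)*18 = 2349*18 = 42282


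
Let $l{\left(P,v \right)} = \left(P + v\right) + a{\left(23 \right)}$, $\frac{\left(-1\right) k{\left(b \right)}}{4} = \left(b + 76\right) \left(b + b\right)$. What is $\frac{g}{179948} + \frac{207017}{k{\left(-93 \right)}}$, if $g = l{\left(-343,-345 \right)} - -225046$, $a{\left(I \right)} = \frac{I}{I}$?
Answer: $- \frac{8603650621}{568995576} \approx -15.121$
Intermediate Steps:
$a{\left(I \right)} = 1$
$k{\left(b \right)} = - 8 b \left(76 + b\right)$ ($k{\left(b \right)} = - 4 \left(b + 76\right) \left(b + b\right) = - 4 \left(76 + b\right) 2 b = - 4 \cdot 2 b \left(76 + b\right) = - 8 b \left(76 + b\right)$)
$l{\left(P,v \right)} = 1 + P + v$ ($l{\left(P,v \right)} = \left(P + v\right) + 1 = 1 + P + v$)
$g = 224359$ ($g = \left(1 - 343 - 345\right) - -225046 = -687 + 225046 = 224359$)
$\frac{g}{179948} + \frac{207017}{k{\left(-93 \right)}} = \frac{224359}{179948} + \frac{207017}{\left(-8\right) \left(-93\right) \left(76 - 93\right)} = 224359 \cdot \frac{1}{179948} + \frac{207017}{\left(-8\right) \left(-93\right) \left(-17\right)} = \frac{224359}{179948} + \frac{207017}{-12648} = \frac{224359}{179948} + 207017 \left(- \frac{1}{12648}\right) = \frac{224359}{179948} - \frac{207017}{12648} = - \frac{8603650621}{568995576}$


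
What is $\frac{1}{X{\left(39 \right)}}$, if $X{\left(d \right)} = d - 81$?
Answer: $- \frac{1}{42} \approx -0.02381$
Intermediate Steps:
$X{\left(d \right)} = -81 + d$ ($X{\left(d \right)} = d - 81 = -81 + d$)
$\frac{1}{X{\left(39 \right)}} = \frac{1}{-81 + 39} = \frac{1}{-42} = - \frac{1}{42}$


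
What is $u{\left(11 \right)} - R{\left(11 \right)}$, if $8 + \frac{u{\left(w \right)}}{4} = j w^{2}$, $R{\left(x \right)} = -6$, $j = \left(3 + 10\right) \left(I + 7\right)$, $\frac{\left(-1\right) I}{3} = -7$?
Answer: $176150$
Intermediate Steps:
$I = 21$ ($I = \left(-3\right) \left(-7\right) = 21$)
$j = 364$ ($j = \left(3 + 10\right) \left(21 + 7\right) = 13 \cdot 28 = 364$)
$u{\left(w \right)} = -32 + 1456 w^{2}$ ($u{\left(w \right)} = -32 + 4 \cdot 364 w^{2} = -32 + 1456 w^{2}$)
$u{\left(11 \right)} - R{\left(11 \right)} = \left(-32 + 1456 \cdot 11^{2}\right) - -6 = \left(-32 + 1456 \cdot 121\right) + 6 = \left(-32 + 176176\right) + 6 = 176144 + 6 = 176150$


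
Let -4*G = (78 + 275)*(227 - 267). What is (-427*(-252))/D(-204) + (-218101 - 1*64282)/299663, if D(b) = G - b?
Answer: 15595259665/559470821 ≈ 27.875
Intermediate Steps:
G = 3530 (G = -(78 + 275)*(227 - 267)/4 = -353*(-40)/4 = -1/4*(-14120) = 3530)
D(b) = 3530 - b
(-427*(-252))/D(-204) + (-218101 - 1*64282)/299663 = (-427*(-252))/(3530 - 1*(-204)) + (-218101 - 1*64282)/299663 = 107604/(3530 + 204) + (-218101 - 64282)*(1/299663) = 107604/3734 - 282383*1/299663 = 107604*(1/3734) - 282383/299663 = 53802/1867 - 282383/299663 = 15595259665/559470821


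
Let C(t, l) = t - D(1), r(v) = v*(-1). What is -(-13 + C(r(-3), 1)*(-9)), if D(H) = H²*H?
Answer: 31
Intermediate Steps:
r(v) = -v
D(H) = H³
C(t, l) = -1 + t (C(t, l) = t - 1*1³ = t - 1*1 = t - 1 = -1 + t)
-(-13 + C(r(-3), 1)*(-9)) = -(-13 + (-1 - 1*(-3))*(-9)) = -(-13 + (-1 + 3)*(-9)) = -(-13 + 2*(-9)) = -(-13 - 18) = -1*(-31) = 31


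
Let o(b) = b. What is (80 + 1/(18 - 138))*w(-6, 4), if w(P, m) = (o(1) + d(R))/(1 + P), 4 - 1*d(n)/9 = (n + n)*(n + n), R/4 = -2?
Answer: 21760933/600 ≈ 36268.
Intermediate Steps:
R = -8 (R = 4*(-2) = -8)
d(n) = 36 - 36*n² (d(n) = 36 - 9*(n + n)*(n + n) = 36 - 9*2*n*2*n = 36 - 36*n²)
w(P, m) = -2267/(1 + P) (w(P, m) = (1 + (36 - 36*(-8)²))/(1 + P) = (1 + (36 - 36*64))/(1 + P) = (1 + (36 - 2304))/(1 + P) = (1 - 2268)/(1 + P) = -2267/(1 + P))
(80 + 1/(18 - 138))*w(-6, 4) = (80 + 1/(18 - 138))*(-2267/(1 - 6)) = (80 + 1/(-120))*(-2267/(-5)) = (80 - 1/120)*(-2267*(-⅕)) = (9599/120)*(2267/5) = 21760933/600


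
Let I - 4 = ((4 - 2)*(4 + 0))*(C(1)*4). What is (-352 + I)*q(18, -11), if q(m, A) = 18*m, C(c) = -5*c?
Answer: -164592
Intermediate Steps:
I = -156 (I = 4 + ((4 - 2)*(4 + 0))*(-5*1*4) = 4 + (2*4)*(-5*4) = 4 + 8*(-20) = 4 - 160 = -156)
(-352 + I)*q(18, -11) = (-352 - 156)*(18*18) = -508*324 = -164592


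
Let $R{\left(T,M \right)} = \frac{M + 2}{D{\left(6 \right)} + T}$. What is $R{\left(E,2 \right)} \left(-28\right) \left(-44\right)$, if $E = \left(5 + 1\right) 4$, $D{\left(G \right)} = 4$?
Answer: $176$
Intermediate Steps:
$E = 24$ ($E = 6 \cdot 4 = 24$)
$R{\left(T,M \right)} = \frac{2 + M}{4 + T}$ ($R{\left(T,M \right)} = \frac{M + 2}{4 + T} = \frac{2 + M}{4 + T}$)
$R{\left(E,2 \right)} \left(-28\right) \left(-44\right) = \frac{2 + 2}{4 + 24} \left(-28\right) \left(-44\right) = \frac{1}{28} \cdot 4 \left(-28\right) \left(-44\right) = \frac{1}{7} \left(-28\right) \left(-44\right) = \left(-4\right) \left(-44\right) = 176$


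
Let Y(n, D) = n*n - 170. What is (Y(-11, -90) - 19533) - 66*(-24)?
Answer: -17998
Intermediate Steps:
Y(n, D) = -170 + n² (Y(n, D) = n² - 170 = -170 + n²)
(Y(-11, -90) - 19533) - 66*(-24) = ((-170 + (-11)²) - 19533) - 66*(-24) = ((-170 + 121) - 19533) + 1584 = (-49 - 19533) + 1584 = -19582 + 1584 = -17998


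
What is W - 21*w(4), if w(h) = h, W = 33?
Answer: -51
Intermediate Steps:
W - 21*w(4) = 33 - 21*4 = 33 - 84 = -51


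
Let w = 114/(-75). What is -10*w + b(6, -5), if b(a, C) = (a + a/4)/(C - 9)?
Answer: 2053/140 ≈ 14.664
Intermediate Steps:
w = -38/25 (w = 114*(-1/75) = -38/25 ≈ -1.5200)
b(a, C) = 5*a/(4*(-9 + C)) (b(a, C) = (a + a*(1/4))/(-9 + C) = (a + a/4)/(-9 + C) = (5*a/4)/(-9 + C) = 5*a/(4*(-9 + C)))
-10*w + b(6, -5) = -10*(-38/25) + (5/4)*6/(-9 - 5) = 76/5 + (5/4)*6/(-14) = 76/5 + (5/4)*6*(-1/14) = 76/5 - 15/28 = 2053/140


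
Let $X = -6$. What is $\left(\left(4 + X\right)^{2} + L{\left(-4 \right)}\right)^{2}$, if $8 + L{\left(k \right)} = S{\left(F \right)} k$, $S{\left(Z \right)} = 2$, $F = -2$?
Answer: $144$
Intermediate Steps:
$L{\left(k \right)} = -8 + 2 k$
$\left(\left(4 + X\right)^{2} + L{\left(-4 \right)}\right)^{2} = \left(\left(4 - 6\right)^{2} + \left(-8 + 2 \left(-4\right)\right)\right)^{2} = \left(\left(-2\right)^{2} - 16\right)^{2} = \left(4 - 16\right)^{2} = \left(-12\right)^{2} = 144$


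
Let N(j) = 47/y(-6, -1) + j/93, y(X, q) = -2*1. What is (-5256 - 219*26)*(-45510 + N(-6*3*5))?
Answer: 15456675075/31 ≈ 4.9860e+8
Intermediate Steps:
y(X, q) = -2
N(j) = -47/2 + j/93 (N(j) = 47/(-2) + j/93 = 47*(-1/2) + j*(1/93) = -47/2 + j/93)
(-5256 - 219*26)*(-45510 + N(-6*3*5)) = (-5256 - 219*26)*(-45510 + (-47/2 + (-6*3*5)/93)) = (-5256 - 5694)*(-45510 + (-47/2 + (-18*5)/93)) = -10950*(-45510 + (-47/2 + (1/93)*(-90))) = -10950*(-45510 + (-47/2 - 30/31)) = -10950*(-45510 - 1517/62) = -10950*(-2823137/62) = 15456675075/31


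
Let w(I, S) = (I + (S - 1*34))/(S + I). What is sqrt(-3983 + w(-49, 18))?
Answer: 12*I*sqrt(26567)/31 ≈ 63.094*I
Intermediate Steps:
w(I, S) = (-34 + I + S)/(I + S) (w(I, S) = (I + (S - 34))/(I + S) = (I + (-34 + S))/(I + S) = (-34 + I + S)/(I + S))
sqrt(-3983 + w(-49, 18)) = sqrt(-3983 + (-34 - 49 + 18)/(-49 + 18)) = sqrt(-3983 - 65/(-31)) = sqrt(-3983 - 1/31*(-65)) = sqrt(-3983 + 65/31) = sqrt(-123408/31) = 12*I*sqrt(26567)/31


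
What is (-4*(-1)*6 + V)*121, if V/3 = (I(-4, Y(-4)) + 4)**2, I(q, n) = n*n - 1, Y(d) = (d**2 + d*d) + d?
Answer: 224833851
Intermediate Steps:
Y(d) = d + 2*d**2 (Y(d) = (d**2 + d**2) + d = 2*d**2 + d = d + 2*d**2)
I(q, n) = -1 + n**2 (I(q, n) = n**2 - 1 = -1 + n**2)
V = 1858107 (V = 3*((-1 + (-4*(1 + 2*(-4)))**2) + 4)**2 = 3*((-1 + (-4*(1 - 8))**2) + 4)**2 = 3*((-1 + (-4*(-7))**2) + 4)**2 = 3*((-1 + 28**2) + 4)**2 = 3*((-1 + 784) + 4)**2 = 3*(783 + 4)**2 = 3*787**2 = 3*619369 = 1858107)
(-4*(-1)*6 + V)*121 = (-4*(-1)*6 + 1858107)*121 = (4*6 + 1858107)*121 = (24 + 1858107)*121 = 1858131*121 = 224833851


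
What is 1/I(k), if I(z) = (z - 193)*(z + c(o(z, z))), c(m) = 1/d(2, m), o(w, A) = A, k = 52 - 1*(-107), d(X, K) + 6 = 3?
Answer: -3/16184 ≈ -0.00018537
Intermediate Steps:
d(X, K) = -3 (d(X, K) = -6 + 3 = -3)
k = 159 (k = 52 + 107 = 159)
c(m) = -⅓ (c(m) = 1/(-3) = -⅓)
I(z) = (-193 + z)*(-⅓ + z) (I(z) = (z - 193)*(z - ⅓) = (-193 + z)*(-⅓ + z))
1/I(k) = 1/(193/3 + 159² - 580/3*159) = 1/(193/3 + 25281 - 30740) = 1/(-16184/3) = -3/16184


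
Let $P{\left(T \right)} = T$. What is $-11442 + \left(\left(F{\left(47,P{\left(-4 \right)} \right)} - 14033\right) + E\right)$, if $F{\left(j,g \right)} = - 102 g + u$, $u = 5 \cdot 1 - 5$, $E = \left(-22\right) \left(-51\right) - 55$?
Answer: $-24000$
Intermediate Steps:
$E = 1067$ ($E = 1122 - 55 = 1067$)
$u = 0$ ($u = 5 - 5 = 0$)
$F{\left(j,g \right)} = - 102 g$ ($F{\left(j,g \right)} = - 102 g + 0 = - 102 g$)
$-11442 + \left(\left(F{\left(47,P{\left(-4 \right)} \right)} - 14033\right) + E\right) = -11442 + \left(\left(\left(-102\right) \left(-4\right) - 14033\right) + 1067\right) = -11442 + \left(\left(408 - 14033\right) + 1067\right) = -11442 + \left(-13625 + 1067\right) = -11442 - 12558 = -24000$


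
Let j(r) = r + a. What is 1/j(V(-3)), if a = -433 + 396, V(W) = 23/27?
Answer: -27/976 ≈ -0.027664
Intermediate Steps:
V(W) = 23/27 (V(W) = 23*(1/27) = 23/27)
a = -37
j(r) = -37 + r (j(r) = r - 37 = -37 + r)
1/j(V(-3)) = 1/(-37 + 23/27) = 1/(-976/27) = -27/976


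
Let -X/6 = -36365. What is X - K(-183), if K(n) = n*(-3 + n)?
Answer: 184152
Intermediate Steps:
X = 218190 (X = -6*(-36365) = 218190)
X - K(-183) = 218190 - (-183)*(-3 - 183) = 218190 - (-183)*(-186) = 218190 - 1*34038 = 218190 - 34038 = 184152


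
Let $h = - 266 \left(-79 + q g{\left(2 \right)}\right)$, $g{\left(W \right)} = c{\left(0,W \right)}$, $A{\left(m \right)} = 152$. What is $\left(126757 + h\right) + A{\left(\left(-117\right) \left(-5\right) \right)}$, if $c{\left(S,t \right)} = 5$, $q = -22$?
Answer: $177183$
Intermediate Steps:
$g{\left(W \right)} = 5$
$h = 50274$ ($h = - 266 \left(-79 - 110\right) = \left(-266\right) \left(-189\right) = 50274$)
$\left(126757 + h\right) + A{\left(\left(-117\right) \left(-5\right) \right)} = \left(126757 + 50274\right) + 152 = 177031 + 152 = 177183$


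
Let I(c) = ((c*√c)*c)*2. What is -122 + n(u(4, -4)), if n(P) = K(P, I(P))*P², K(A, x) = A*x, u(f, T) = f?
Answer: 3974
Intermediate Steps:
I(c) = 2*c^(5/2) (I(c) = (c^(3/2)*c)*2 = c^(5/2)*2 = 2*c^(5/2))
n(P) = 2*P^(11/2) (n(P) = (P*(2*P^(5/2)))*P² = (2*P^(7/2))*P² = 2*P^(11/2))
-122 + n(u(4, -4)) = -122 + 2*4^(11/2) = -122 + 2*2048 = -122 + 4096 = 3974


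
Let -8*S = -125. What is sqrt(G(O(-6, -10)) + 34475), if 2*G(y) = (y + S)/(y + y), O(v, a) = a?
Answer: sqrt(2206391)/8 ≈ 185.67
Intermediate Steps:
S = 125/8 (S = -1/8*(-125) = 125/8 ≈ 15.625)
G(y) = (125/8 + y)/(4*y) (G(y) = ((y + 125/8)/(y + y))/2 = ((125/8 + y)/((2*y)))/2 = ((125/8 + y)*(1/(2*y)))/2 = ((125/8 + y)/(2*y))/2 = (125/8 + y)/(4*y))
sqrt(G(O(-6, -10)) + 34475) = sqrt((1/32)*(125 + 8*(-10))/(-10) + 34475) = sqrt((1/32)*(-1/10)*(125 - 80) + 34475) = sqrt((1/32)*(-1/10)*45 + 34475) = sqrt(-9/64 + 34475) = sqrt(2206391/64) = sqrt(2206391)/8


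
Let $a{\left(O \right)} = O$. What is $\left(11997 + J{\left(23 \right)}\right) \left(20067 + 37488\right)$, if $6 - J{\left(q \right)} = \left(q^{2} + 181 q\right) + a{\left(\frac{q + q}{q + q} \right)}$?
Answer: $420727050$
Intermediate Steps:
$J{\left(q \right)} = 5 - q^{2} - 181 q$ ($J{\left(q \right)} = 6 - \left(\left(q^{2} + 181 q\right) + \frac{q + q}{q + q}\right) = 6 - \left(\left(q^{2} + 181 q\right) + \frac{2 q}{2 q}\right) = 6 - \left(\left(q^{2} + 181 q\right) + 2 q \frac{1}{2 q}\right) = 6 - \left(\left(q^{2} + 181 q\right) + 1\right) = 6 - \left(1 + q^{2} + 181 q\right) = 5 - q^{2} - 181 q$)
$\left(11997 + J{\left(23 \right)}\right) \left(20067 + 37488\right) = \left(11997 - 4687\right) \left(20067 + 37488\right) = \left(11997 - 4687\right) 57555 = 7310 \cdot 57555 = 420727050$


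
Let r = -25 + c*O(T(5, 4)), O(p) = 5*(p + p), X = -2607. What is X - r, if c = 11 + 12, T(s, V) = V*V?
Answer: -6262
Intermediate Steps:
T(s, V) = V**2
O(p) = 10*p (O(p) = 5*(2*p) = 10*p)
c = 23
r = 3655 (r = -25 + 23*(10*4**2) = -25 + 23*(10*16) = -25 + 23*160 = -25 + 3680 = 3655)
X - r = -2607 - 1*3655 = -2607 - 3655 = -6262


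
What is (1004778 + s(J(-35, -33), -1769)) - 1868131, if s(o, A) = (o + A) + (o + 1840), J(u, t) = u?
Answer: -863352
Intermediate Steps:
s(o, A) = 1840 + A + 2*o (s(o, A) = (A + o) + (1840 + o) = 1840 + A + 2*o)
(1004778 + s(J(-35, -33), -1769)) - 1868131 = (1004778 + (1840 - 1769 + 2*(-35))) - 1868131 = (1004778 + (1840 - 1769 - 70)) - 1868131 = (1004778 + 1) - 1868131 = 1004779 - 1868131 = -863352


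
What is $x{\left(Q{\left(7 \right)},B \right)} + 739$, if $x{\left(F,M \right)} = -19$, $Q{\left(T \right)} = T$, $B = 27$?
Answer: $720$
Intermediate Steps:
$x{\left(Q{\left(7 \right)},B \right)} + 739 = -19 + 739 = 720$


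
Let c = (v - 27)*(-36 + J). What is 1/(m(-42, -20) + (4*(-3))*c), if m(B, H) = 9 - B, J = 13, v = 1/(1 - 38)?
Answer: -37/274113 ≈ -0.00013498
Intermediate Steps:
v = -1/37 (v = 1/(-37) = -1/37 ≈ -0.027027)
c = 23000/37 (c = (-1/37 - 27)*(-36 + 13) = -1000/37*(-23) = 23000/37 ≈ 621.62)
1/(m(-42, -20) + (4*(-3))*c) = 1/((9 - 1*(-42)) + (4*(-3))*(23000/37)) = 1/((9 + 42) - 12*23000/37) = 1/(51 - 276000/37) = 1/(-274113/37) = -37/274113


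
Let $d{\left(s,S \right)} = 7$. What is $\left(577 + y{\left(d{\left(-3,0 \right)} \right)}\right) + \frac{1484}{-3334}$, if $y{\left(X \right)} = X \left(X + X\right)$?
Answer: $\frac{1124483}{1667} \approx 674.55$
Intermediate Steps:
$y{\left(X \right)} = 2 X^{2}$ ($y{\left(X \right)} = X 2 X = 2 X^{2}$)
$\left(577 + y{\left(d{\left(-3,0 \right)} \right)}\right) + \frac{1484}{-3334} = \left(577 + 2 \cdot 7^{2}\right) + \frac{1484}{-3334} = \left(577 + 2 \cdot 49\right) + 1484 \left(- \frac{1}{3334}\right) = \left(577 + 98\right) - \frac{742}{1667} = 675 - \frac{742}{1667} = \frac{1124483}{1667}$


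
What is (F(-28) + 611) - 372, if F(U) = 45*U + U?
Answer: -1049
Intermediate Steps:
F(U) = 46*U
(F(-28) + 611) - 372 = (46*(-28) + 611) - 372 = (-1288 + 611) - 372 = -677 - 372 = -1049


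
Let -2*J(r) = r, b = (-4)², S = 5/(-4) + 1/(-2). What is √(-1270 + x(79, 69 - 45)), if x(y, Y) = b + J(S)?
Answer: 5*I*√802/4 ≈ 35.4*I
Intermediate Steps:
S = -7/4 (S = 5*(-¼) + 1*(-½) = -5/4 - ½ = -7/4 ≈ -1.7500)
b = 16
J(r) = -r/2
x(y, Y) = 135/8 (x(y, Y) = 16 - ½*(-7/4) = 16 + 7/8 = 135/8)
√(-1270 + x(79, 69 - 45)) = √(-1270 + 135/8) = √(-10025/8) = 5*I*√802/4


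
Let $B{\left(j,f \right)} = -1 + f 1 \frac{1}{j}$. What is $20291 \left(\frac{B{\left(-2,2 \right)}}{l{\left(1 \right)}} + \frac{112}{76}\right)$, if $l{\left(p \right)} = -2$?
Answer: $\frac{953677}{19} \approx 50194.0$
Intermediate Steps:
$B{\left(j,f \right)} = -1 + \frac{f}{j}$
$20291 \left(\frac{B{\left(-2,2 \right)}}{l{\left(1 \right)}} + \frac{112}{76}\right) = 20291 \left(\frac{\frac{1}{-2} \left(2 - -2\right)}{-2} + \frac{112}{76}\right) = 20291 \left(- \frac{2 + 2}{2} \left(- \frac{1}{2}\right) + 112 \cdot \frac{1}{76}\right) = 20291 \left(\left(- \frac{1}{2}\right) 4 \left(- \frac{1}{2}\right) + \frac{28}{19}\right) = 20291 \left(\left(-2\right) \left(- \frac{1}{2}\right) + \frac{28}{19}\right) = 20291 \left(1 + \frac{28}{19}\right) = 20291 \cdot \frac{47}{19} = \frac{953677}{19}$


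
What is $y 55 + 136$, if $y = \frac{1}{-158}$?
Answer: $\frac{21433}{158} \approx 135.65$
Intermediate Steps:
$y = - \frac{1}{158} \approx -0.0063291$
$y 55 + 136 = \left(- \frac{1}{158}\right) 55 + 136 = - \frac{55}{158} + 136 = \frac{21433}{158}$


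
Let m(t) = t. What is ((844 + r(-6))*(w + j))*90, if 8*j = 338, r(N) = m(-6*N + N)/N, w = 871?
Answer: 137919015/2 ≈ 6.8959e+7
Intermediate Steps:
r(N) = -5 (r(N) = (-6*N + N)/N = (-5*N)/N = -5)
j = 169/4 (j = (⅛)*338 = 169/4 ≈ 42.250)
((844 + r(-6))*(w + j))*90 = ((844 - 5)*(871 + 169/4))*90 = (839*(3653/4))*90 = (3064867/4)*90 = 137919015/2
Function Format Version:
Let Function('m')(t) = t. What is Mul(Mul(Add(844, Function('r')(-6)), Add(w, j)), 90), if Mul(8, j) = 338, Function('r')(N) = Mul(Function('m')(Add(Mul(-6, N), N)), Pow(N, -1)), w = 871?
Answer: Rational(137919015, 2) ≈ 6.8959e+7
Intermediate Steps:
Function('r')(N) = -5 (Function('r')(N) = Mul(Add(Mul(-6, N), N), Pow(N, -1)) = Mul(Mul(-5, N), Pow(N, -1)) = -5)
j = Rational(169, 4) (j = Mul(Rational(1, 8), 338) = Rational(169, 4) ≈ 42.250)
Mul(Mul(Add(844, Function('r')(-6)), Add(w, j)), 90) = Mul(Mul(Add(844, -5), Add(871, Rational(169, 4))), 90) = Mul(Mul(839, Rational(3653, 4)), 90) = Mul(Rational(3064867, 4), 90) = Rational(137919015, 2)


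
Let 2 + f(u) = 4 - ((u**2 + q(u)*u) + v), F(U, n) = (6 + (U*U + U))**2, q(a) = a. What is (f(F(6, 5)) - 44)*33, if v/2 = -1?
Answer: -350356776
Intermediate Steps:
v = -2 (v = 2*(-1) = -2)
F(U, n) = (6 + U + U**2)**2 (F(U, n) = (6 + (U**2 + U))**2 = (6 + (U + U**2))**2 = (6 + U + U**2)**2)
f(u) = 4 - 2*u**2 (f(u) = -2 + (4 - ((u**2 + u*u) - 2)) = -2 + (4 - ((u**2 + u**2) - 2)) = -2 + (4 - (2*u**2 - 2)) = -2 + (4 - (-2 + 2*u**2)) = -2 + (4 + (2 - 2*u**2)) = -2 + (6 - 2*u**2) = 4 - 2*u**2)
(f(F(6, 5)) - 44)*33 = ((4 - 2*(6 + 6 + 6**2)**4) - 44)*33 = ((4 - 2*(6 + 6 + 36)**4) - 44)*33 = ((4 - 2*(48**2)**2) - 44)*33 = ((4 - 2*2304**2) - 44)*33 = ((4 - 2*5308416) - 44)*33 = ((4 - 10616832) - 44)*33 = (-10616828 - 44)*33 = -10616872*33 = -350356776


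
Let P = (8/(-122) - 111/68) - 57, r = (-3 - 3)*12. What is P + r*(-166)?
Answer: 49333417/4148 ≈ 11893.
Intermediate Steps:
r = -72 (r = -6*12 = -72)
P = -243479/4148 (P = (8*(-1/122) - 111*1/68) - 57 = (-4/61 - 111/68) - 57 = -7043/4148 - 57 = -243479/4148 ≈ -58.698)
P + r*(-166) = -243479/4148 - 72*(-166) = -243479/4148 + 11952 = 49333417/4148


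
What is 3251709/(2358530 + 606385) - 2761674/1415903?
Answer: -398224904387/466448004805 ≈ -0.85374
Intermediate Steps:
3251709/(2358530 + 606385) - 2761674/1415903 = 3251709/2964915 - 2761674*1/1415903 = 3251709*(1/2964915) - 2761674/1415903 = 361301/329435 - 2761674/1415903 = -398224904387/466448004805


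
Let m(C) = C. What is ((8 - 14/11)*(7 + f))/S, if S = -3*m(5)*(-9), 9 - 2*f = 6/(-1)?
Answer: 1073/1485 ≈ 0.72256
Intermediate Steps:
f = 15/2 (f = 9/2 - 3/(-1) = 9/2 - 3*(-1) = 9/2 - ½*(-6) = 9/2 + 3 = 15/2 ≈ 7.5000)
S = 135 (S = -3*5*(-9) = -15*(-9) = 135)
((8 - 14/11)*(7 + f))/S = ((8 - 14/11)*(7 + 15/2))/135 = ((8 - 14*1/11)*(29/2))*(1/135) = ((8 - 14/11)*(29/2))*(1/135) = ((74/11)*(29/2))*(1/135) = (1073/11)*(1/135) = 1073/1485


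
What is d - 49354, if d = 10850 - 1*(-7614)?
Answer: -30890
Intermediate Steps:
d = 18464 (d = 10850 + 7614 = 18464)
d - 49354 = 18464 - 49354 = -30890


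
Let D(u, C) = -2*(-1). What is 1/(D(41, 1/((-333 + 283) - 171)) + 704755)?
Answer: 1/704757 ≈ 1.4189e-6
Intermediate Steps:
D(u, C) = 2
1/(D(41, 1/((-333 + 283) - 171)) + 704755) = 1/(2 + 704755) = 1/704757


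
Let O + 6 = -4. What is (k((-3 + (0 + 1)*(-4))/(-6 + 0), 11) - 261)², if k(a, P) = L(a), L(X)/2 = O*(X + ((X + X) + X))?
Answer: 1129969/9 ≈ 1.2555e+5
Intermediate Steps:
O = -10 (O = -6 - 4 = -10)
L(X) = -80*X (L(X) = 2*(-10*(X + ((X + X) + X))) = 2*(-10*(X + (2*X + X))) = 2*(-10*(X + 3*X)) = 2*(-40*X) = -80*X)
k(a, P) = -80*a
(k((-3 + (0 + 1)*(-4))/(-6 + 0), 11) - 261)² = (-80*(-3 + (0 + 1)*(-4))/(-6 + 0) - 261)² = (-80*(-3 + 1*(-4))/(-6) - 261)² = (-80*(-3 - 4)*(-1)/6 - 261)² = (-(-560)*(-1)/6 - 261)² = (-80*7/6 - 261)² = (-280/3 - 261)² = (-1063/3)² = 1129969/9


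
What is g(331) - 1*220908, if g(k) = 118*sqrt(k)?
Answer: -220908 + 118*sqrt(331) ≈ -2.1876e+5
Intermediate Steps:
g(331) - 1*220908 = 118*sqrt(331) - 1*220908 = 118*sqrt(331) - 220908 = -220908 + 118*sqrt(331)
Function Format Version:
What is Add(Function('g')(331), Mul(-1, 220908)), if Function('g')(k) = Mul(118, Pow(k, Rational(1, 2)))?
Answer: Add(-220908, Mul(118, Pow(331, Rational(1, 2)))) ≈ -2.1876e+5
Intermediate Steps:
Add(Function('g')(331), Mul(-1, 220908)) = Add(Mul(118, Pow(331, Rational(1, 2))), Mul(-1, 220908)) = Add(Mul(118, Pow(331, Rational(1, 2))), -220908) = Add(-220908, Mul(118, Pow(331, Rational(1, 2))))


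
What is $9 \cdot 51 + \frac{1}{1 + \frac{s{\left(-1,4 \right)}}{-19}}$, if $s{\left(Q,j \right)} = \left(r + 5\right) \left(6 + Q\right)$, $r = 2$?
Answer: $\frac{7325}{16} \approx 457.81$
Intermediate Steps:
$s{\left(Q,j \right)} = 42 + 7 Q$ ($s{\left(Q,j \right)} = \left(2 + 5\right) \left(6 + Q\right) = 7 \left(6 + Q\right) = 42 + 7 Q$)
$9 \cdot 51 + \frac{1}{1 + \frac{s{\left(-1,4 \right)}}{-19}} = 9 \cdot 51 + \frac{1}{1 + \frac{42 + 7 \left(-1\right)}{-19}} = 459 + \frac{1}{1 + \left(42 - 7\right) \left(- \frac{1}{19}\right)} = 459 + \frac{1}{1 + 35 \left(- \frac{1}{19}\right)} = 459 + \frac{1}{1 - \frac{35}{19}} = 459 + \frac{1}{- \frac{16}{19}} = 459 - \frac{19}{16} = \frac{7325}{16}$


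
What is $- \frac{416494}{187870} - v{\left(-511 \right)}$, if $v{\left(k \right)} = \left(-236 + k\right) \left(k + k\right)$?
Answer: $- \frac{71713381037}{93935} \approx -7.6344 \cdot 10^{5}$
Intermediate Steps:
$v{\left(k \right)} = 2 k \left(-236 + k\right)$ ($v{\left(k \right)} = \left(-236 + k\right) 2 k = 2 k \left(-236 + k\right)$)
$- \frac{416494}{187870} - v{\left(-511 \right)} = - \frac{416494}{187870} - 2 \left(-511\right) \left(-236 - 511\right) = \left(-416494\right) \frac{1}{187870} - 2 \left(-511\right) \left(-747\right) = - \frac{208247}{93935} - 763434 = - \frac{71713381037}{93935}$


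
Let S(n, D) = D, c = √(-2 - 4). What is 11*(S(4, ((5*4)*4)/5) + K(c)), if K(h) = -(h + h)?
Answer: 176 - 22*I*√6 ≈ 176.0 - 53.889*I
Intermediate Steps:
c = I*√6 (c = √(-6) = I*√6 ≈ 2.4495*I)
K(h) = -2*h
11*(S(4, ((5*4)*4)/5) + K(c)) = 11*(((5*4)*4)/5 - 2*I*√6) = 11*((20*4)*(⅕) - 2*I*√6) = 11*(80*(⅕) - 2*I*√6) = 11*(16 - 2*I*√6) = 176 - 22*I*√6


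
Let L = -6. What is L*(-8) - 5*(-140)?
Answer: 748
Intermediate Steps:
L*(-8) - 5*(-140) = -6*(-8) - 5*(-140) = 48 + 700 = 748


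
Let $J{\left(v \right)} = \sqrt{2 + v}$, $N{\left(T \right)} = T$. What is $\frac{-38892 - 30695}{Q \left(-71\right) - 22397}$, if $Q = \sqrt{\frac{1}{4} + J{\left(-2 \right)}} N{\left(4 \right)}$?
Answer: $\frac{69587}{22539} \approx 3.0874$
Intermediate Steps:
$Q = 2$ ($Q = \sqrt{\frac{1}{4} + \sqrt{2 - 2}} \cdot 4 = \sqrt{\frac{1}{4} + \sqrt{0}} \cdot 4 = \sqrt{\frac{1}{4} + 0} \cdot 4 = \sqrt{\frac{1}{4}} \cdot 4 = \frac{1}{2} \cdot 4 = 2$)
$\frac{-38892 - 30695}{Q \left(-71\right) - 22397} = \frac{-38892 - 30695}{2 \left(-71\right) - 22397} = - \frac{69587}{-142 - 22397} = - \frac{69587}{-22539} = \left(-69587\right) \left(- \frac{1}{22539}\right) = \frac{69587}{22539}$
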